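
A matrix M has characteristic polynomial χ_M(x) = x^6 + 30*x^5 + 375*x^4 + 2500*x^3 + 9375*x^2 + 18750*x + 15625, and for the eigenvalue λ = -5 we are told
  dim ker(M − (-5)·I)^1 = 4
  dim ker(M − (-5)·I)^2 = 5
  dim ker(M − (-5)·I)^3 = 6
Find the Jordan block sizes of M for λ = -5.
Block sizes for λ = -5: [3, 1, 1, 1]

From the dimensions of kernels of powers, the number of Jordan blocks of size at least j is d_j − d_{j−1} where d_j = dim ker(N^j) (with d_0 = 0). Computing the differences gives [4, 1, 1].
The number of blocks of size exactly k is (#blocks of size ≥ k) − (#blocks of size ≥ k + 1), so the partition is: 3 block(s) of size 1, 1 block(s) of size 3.
In nonincreasing order the block sizes are [3, 1, 1, 1].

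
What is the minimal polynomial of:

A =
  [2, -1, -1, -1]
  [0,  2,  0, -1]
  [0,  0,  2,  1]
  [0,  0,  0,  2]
x^2 - 4*x + 4

The characteristic polynomial is χ_A(x) = (x - 2)^4, so the eigenvalues are known. The minimal polynomial is
  m_A(x) = Π_λ (x − λ)^{k_λ}
where k_λ is the size of the *largest* Jordan block for λ (equivalently, the smallest k with (A − λI)^k v = 0 for every generalised eigenvector v of λ).

  λ = 2: largest Jordan block has size 2, contributing (x − 2)^2

So m_A(x) = (x - 2)^2 = x^2 - 4*x + 4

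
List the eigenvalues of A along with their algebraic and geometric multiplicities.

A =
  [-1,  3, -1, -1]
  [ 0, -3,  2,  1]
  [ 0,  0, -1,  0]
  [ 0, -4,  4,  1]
λ = -1: alg = 4, geom = 2

Step 1 — factor the characteristic polynomial to read off the algebraic multiplicities:
  χ_A(x) = (x + 1)^4

Step 2 — compute geometric multiplicities via the rank-nullity identity g(λ) = n − rank(A − λI):
  rank(A − (-1)·I) = 2, so dim ker(A − (-1)·I) = n − 2 = 2

Summary:
  λ = -1: algebraic multiplicity = 4, geometric multiplicity = 2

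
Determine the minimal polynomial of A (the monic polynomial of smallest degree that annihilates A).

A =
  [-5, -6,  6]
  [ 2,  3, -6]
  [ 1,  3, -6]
x^2 + 5*x + 6

The characteristic polynomial is χ_A(x) = (x + 2)*(x + 3)^2, so the eigenvalues are known. The minimal polynomial is
  m_A(x) = Π_λ (x − λ)^{k_λ}
where k_λ is the size of the *largest* Jordan block for λ (equivalently, the smallest k with (A − λI)^k v = 0 for every generalised eigenvector v of λ).

  λ = -3: largest Jordan block has size 1, contributing (x + 3)
  λ = -2: largest Jordan block has size 1, contributing (x + 2)

So m_A(x) = (x + 2)*(x + 3) = x^2 + 5*x + 6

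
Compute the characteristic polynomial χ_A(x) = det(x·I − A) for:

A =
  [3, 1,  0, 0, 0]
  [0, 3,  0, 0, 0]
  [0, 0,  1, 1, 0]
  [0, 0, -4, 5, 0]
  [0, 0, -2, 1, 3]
x^5 - 15*x^4 + 90*x^3 - 270*x^2 + 405*x - 243

Expanding det(x·I − A) (e.g. by cofactor expansion or by noting that A is similar to its Jordan form J, which has the same characteristic polynomial as A) gives
  χ_A(x) = x^5 - 15*x^4 + 90*x^3 - 270*x^2 + 405*x - 243
which factors as (x - 3)^5. The eigenvalues (with algebraic multiplicities) are λ = 3 with multiplicity 5.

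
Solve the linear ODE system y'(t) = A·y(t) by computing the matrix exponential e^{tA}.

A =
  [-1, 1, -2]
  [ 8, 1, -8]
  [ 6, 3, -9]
e^{tA} =
  [2*t*exp(-3*t) + exp(-3*t), t*exp(-3*t), -2*t*exp(-3*t)]
  [8*t*exp(-3*t), 4*t*exp(-3*t) + exp(-3*t), -8*t*exp(-3*t)]
  [6*t*exp(-3*t), 3*t*exp(-3*t), -6*t*exp(-3*t) + exp(-3*t)]

Strategy: write A = P · J · P⁻¹ where J is a Jordan canonical form, so e^{tA} = P · e^{tJ} · P⁻¹, and e^{tJ} can be computed block-by-block.

A has Jordan form
J =
  [-3,  1,  0]
  [ 0, -3,  0]
  [ 0,  0, -3]
(up to reordering of blocks).

Per-block formulas:
  For a 1×1 block at λ = -3: exp(t · [-3]) = [e^(-3t)].
  For a 2×2 Jordan block J_2(-3): exp(t · J_2(-3)) = e^(-3t)·(I + t·N), where N is the 2×2 nilpotent shift.

After assembling e^{tJ} and conjugating by P, we get:

e^{tA} =
  [2*t*exp(-3*t) + exp(-3*t), t*exp(-3*t), -2*t*exp(-3*t)]
  [8*t*exp(-3*t), 4*t*exp(-3*t) + exp(-3*t), -8*t*exp(-3*t)]
  [6*t*exp(-3*t), 3*t*exp(-3*t), -6*t*exp(-3*t) + exp(-3*t)]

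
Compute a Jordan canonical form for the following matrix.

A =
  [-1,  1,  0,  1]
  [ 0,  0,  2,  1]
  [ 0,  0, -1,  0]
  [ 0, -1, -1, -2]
J_3(-1) ⊕ J_1(-1)

The characteristic polynomial is
  det(x·I − A) = x^4 + 4*x^3 + 6*x^2 + 4*x + 1 = (x + 1)^4

Eigenvalues and multiplicities (the geometric multiplicity of λ is n − rank(A − λI), which equals the number of Jordan blocks for λ):
  λ = -1: algebraic multiplicity = 4, geometric multiplicity = 2

Determining the block sizes for each eigenvalue:
  λ = -1: with am = 4 and gm = 2, the partition is not yet determined (e.g. several partitions of 4 into 2 parts exist). Let N = A − (-1)·I. Computing rank(N^1) = 2, rank(N^2) = 1, rank(N^3) = 0; the number of blocks of size ≥ j is rank(N^{j−1}) − rank(N^j), giving [2, 1, 1]. So we have 1 block(s) of size 3, 1 block(s) of size 1 → block sizes [3, 1]

Assembling the blocks gives a Jordan form
J =
  [-1,  1,  0,  0]
  [ 0, -1,  1,  0]
  [ 0,  0, -1,  0]
  [ 0,  0,  0, -1]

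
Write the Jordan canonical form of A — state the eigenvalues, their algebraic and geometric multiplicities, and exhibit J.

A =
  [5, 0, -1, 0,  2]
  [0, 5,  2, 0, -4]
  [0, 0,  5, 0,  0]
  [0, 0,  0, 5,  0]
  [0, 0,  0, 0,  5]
J_2(5) ⊕ J_1(5) ⊕ J_1(5) ⊕ J_1(5)

The characteristic polynomial is
  det(x·I − A) = x^5 - 25*x^4 + 250*x^3 - 1250*x^2 + 3125*x - 3125 = (x - 5)^5

Eigenvalues and multiplicities (the geometric multiplicity of λ is n − rank(A − λI), which equals the number of Jordan blocks for λ):
  λ = 5: algebraic multiplicity = 5, geometric multiplicity = 4

Determining the block sizes for each eigenvalue:
  λ = 5: 4 blocks summing to 5 forces exactly one block of size 2 and the rest size 1 → block sizes [2, 1, 1, 1]

Assembling the blocks gives a Jordan form
J =
  [5, 1, 0, 0, 0]
  [0, 5, 0, 0, 0]
  [0, 0, 5, 0, 0]
  [0, 0, 0, 5, 0]
  [0, 0, 0, 0, 5]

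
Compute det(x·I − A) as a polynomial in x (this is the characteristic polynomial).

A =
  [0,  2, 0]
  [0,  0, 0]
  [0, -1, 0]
x^3

Expanding det(x·I − A) (e.g. by cofactor expansion or by noting that A is similar to its Jordan form J, which has the same characteristic polynomial as A) gives
  χ_A(x) = x^3
which factors as x^3. The eigenvalues (with algebraic multiplicities) are λ = 0 with multiplicity 3.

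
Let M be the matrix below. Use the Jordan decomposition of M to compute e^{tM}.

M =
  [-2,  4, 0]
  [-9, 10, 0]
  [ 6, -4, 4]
e^{tM} =
  [-6*t*exp(4*t) + exp(4*t), 4*t*exp(4*t), 0]
  [-9*t*exp(4*t), 6*t*exp(4*t) + exp(4*t), 0]
  [6*t*exp(4*t), -4*t*exp(4*t), exp(4*t)]

Strategy: write M = P · J · P⁻¹ where J is a Jordan canonical form, so e^{tM} = P · e^{tJ} · P⁻¹, and e^{tJ} can be computed block-by-block.

M has Jordan form
J =
  [4, 1, 0]
  [0, 4, 0]
  [0, 0, 4]
(up to reordering of blocks).

Per-block formulas:
  For a 2×2 Jordan block J_2(4): exp(t · J_2(4)) = e^(4t)·(I + t·N), where N is the 2×2 nilpotent shift.
  For a 1×1 block at λ = 4: exp(t · [4]) = [e^(4t)].

After assembling e^{tJ} and conjugating by P, we get:

e^{tM} =
  [-6*t*exp(4*t) + exp(4*t), 4*t*exp(4*t), 0]
  [-9*t*exp(4*t), 6*t*exp(4*t) + exp(4*t), 0]
  [6*t*exp(4*t), -4*t*exp(4*t), exp(4*t)]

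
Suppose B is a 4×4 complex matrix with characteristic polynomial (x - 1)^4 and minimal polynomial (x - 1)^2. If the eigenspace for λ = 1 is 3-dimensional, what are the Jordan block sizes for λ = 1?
Block sizes for λ = 1: [2, 1, 1]

Step 1 — from the characteristic polynomial, algebraic multiplicity of λ = 1 is 4. From dim ker(B − (1)·I) = 3, there are exactly 3 Jordan blocks for λ = 1.
Step 2 — from the minimal polynomial, the factor (x − 1)^2 tells us the largest block for λ = 1 has size 2.
Step 3 — with total size 4, 3 blocks, and largest block 2, the block sizes (in nonincreasing order) are [2, 1, 1].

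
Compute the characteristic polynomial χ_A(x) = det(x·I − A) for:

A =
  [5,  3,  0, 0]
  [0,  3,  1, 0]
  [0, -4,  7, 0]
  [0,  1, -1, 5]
x^4 - 20*x^3 + 150*x^2 - 500*x + 625

Expanding det(x·I − A) (e.g. by cofactor expansion or by noting that A is similar to its Jordan form J, which has the same characteristic polynomial as A) gives
  χ_A(x) = x^4 - 20*x^3 + 150*x^2 - 500*x + 625
which factors as (x - 5)^4. The eigenvalues (with algebraic multiplicities) are λ = 5 with multiplicity 4.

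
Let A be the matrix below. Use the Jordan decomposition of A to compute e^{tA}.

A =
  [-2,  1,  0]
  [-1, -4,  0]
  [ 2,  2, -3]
e^{tA} =
  [t*exp(-3*t) + exp(-3*t), t*exp(-3*t), 0]
  [-t*exp(-3*t), -t*exp(-3*t) + exp(-3*t), 0]
  [2*t*exp(-3*t), 2*t*exp(-3*t), exp(-3*t)]

Strategy: write A = P · J · P⁻¹ where J is a Jordan canonical form, so e^{tA} = P · e^{tJ} · P⁻¹, and e^{tJ} can be computed block-by-block.

A has Jordan form
J =
  [-3,  1,  0]
  [ 0, -3,  0]
  [ 0,  0, -3]
(up to reordering of blocks).

Per-block formulas:
  For a 2×2 Jordan block J_2(-3): exp(t · J_2(-3)) = e^(-3t)·(I + t·N), where N is the 2×2 nilpotent shift.
  For a 1×1 block at λ = -3: exp(t · [-3]) = [e^(-3t)].

After assembling e^{tJ} and conjugating by P, we get:

e^{tA} =
  [t*exp(-3*t) + exp(-3*t), t*exp(-3*t), 0]
  [-t*exp(-3*t), -t*exp(-3*t) + exp(-3*t), 0]
  [2*t*exp(-3*t), 2*t*exp(-3*t), exp(-3*t)]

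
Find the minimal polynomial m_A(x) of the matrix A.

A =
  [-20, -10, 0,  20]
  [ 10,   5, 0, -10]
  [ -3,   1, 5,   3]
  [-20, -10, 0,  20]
x^3 - 10*x^2 + 25*x

The characteristic polynomial is χ_A(x) = x^2*(x - 5)^2, so the eigenvalues are known. The minimal polynomial is
  m_A(x) = Π_λ (x − λ)^{k_λ}
where k_λ is the size of the *largest* Jordan block for λ (equivalently, the smallest k with (A − λI)^k v = 0 for every generalised eigenvector v of λ).

  λ = 0: largest Jordan block has size 1, contributing (x − 0)
  λ = 5: largest Jordan block has size 2, contributing (x − 5)^2

So m_A(x) = x*(x - 5)^2 = x^3 - 10*x^2 + 25*x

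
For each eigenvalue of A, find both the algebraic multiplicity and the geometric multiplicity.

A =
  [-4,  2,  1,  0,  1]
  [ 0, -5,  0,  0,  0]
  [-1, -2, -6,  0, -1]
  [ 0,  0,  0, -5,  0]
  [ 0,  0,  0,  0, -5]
λ = -5: alg = 5, geom = 4

Step 1 — factor the characteristic polynomial to read off the algebraic multiplicities:
  χ_A(x) = (x + 5)^5

Step 2 — compute geometric multiplicities via the rank-nullity identity g(λ) = n − rank(A − λI):
  rank(A − (-5)·I) = 1, so dim ker(A − (-5)·I) = n − 1 = 4

Summary:
  λ = -5: algebraic multiplicity = 5, geometric multiplicity = 4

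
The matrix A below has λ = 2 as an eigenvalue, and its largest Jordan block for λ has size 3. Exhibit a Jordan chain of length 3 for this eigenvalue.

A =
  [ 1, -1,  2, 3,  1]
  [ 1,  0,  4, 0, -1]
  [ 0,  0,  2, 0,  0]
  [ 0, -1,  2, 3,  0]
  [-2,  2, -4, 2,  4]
A Jordan chain for λ = 2 of length 3:
v_1 = (-2, -1, 0, -1, 0)ᵀ
v_2 = (-1, 1, 0, 0, -2)ᵀ
v_3 = (1, 0, 0, 0, 0)ᵀ

Let N = A − (2)·I. We want v_3 with N^3 v_3 = 0 but N^2 v_3 ≠ 0; then v_{j-1} := N · v_j for j = 3, …, 2.

Pick v_3 = (1, 0, 0, 0, 0)ᵀ.
Then v_2 = N · v_3 = (-1, 1, 0, 0, -2)ᵀ.
Then v_1 = N · v_2 = (-2, -1, 0, -1, 0)ᵀ.

Sanity check: (A − (2)·I) v_1 = (0, 0, 0, 0, 0)ᵀ = 0. ✓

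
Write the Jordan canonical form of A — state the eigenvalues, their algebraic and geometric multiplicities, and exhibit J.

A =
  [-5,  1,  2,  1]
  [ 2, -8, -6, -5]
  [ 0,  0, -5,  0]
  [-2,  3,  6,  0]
J_2(-5) ⊕ J_1(-5) ⊕ J_1(-3)

The characteristic polynomial is
  det(x·I − A) = x^4 + 18*x^3 + 120*x^2 + 350*x + 375 = (x + 3)*(x + 5)^3

Eigenvalues and multiplicities (the geometric multiplicity of λ is n − rank(A − λI), which equals the number of Jordan blocks for λ):
  λ = -5: algebraic multiplicity = 3, geometric multiplicity = 2
  λ = -3: algebraic multiplicity = 1, geometric multiplicity = 1

Determining the block sizes for each eigenvalue:
  λ = -5: 2 blocks summing to 3 forces exactly one block of size 2 and the rest size 1 → block sizes [2, 1]
  λ = -3: one block (gm = 1), so the single block has size am = 1 → block sizes [1]

Assembling the blocks gives a Jordan form
J =
  [-5,  1,  0,  0]
  [ 0, -5,  0,  0]
  [ 0,  0, -5,  0]
  [ 0,  0,  0, -3]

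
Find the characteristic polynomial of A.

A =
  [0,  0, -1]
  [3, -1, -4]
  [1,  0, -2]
x^3 + 3*x^2 + 3*x + 1

Expanding det(x·I − A) (e.g. by cofactor expansion or by noting that A is similar to its Jordan form J, which has the same characteristic polynomial as A) gives
  χ_A(x) = x^3 + 3*x^2 + 3*x + 1
which factors as (x + 1)^3. The eigenvalues (with algebraic multiplicities) are λ = -1 with multiplicity 3.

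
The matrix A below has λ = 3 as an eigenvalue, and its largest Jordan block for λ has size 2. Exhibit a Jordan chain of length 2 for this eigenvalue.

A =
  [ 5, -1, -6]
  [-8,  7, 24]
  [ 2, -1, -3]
A Jordan chain for λ = 3 of length 2:
v_1 = (2, -8, 2)ᵀ
v_2 = (1, 0, 0)ᵀ

Let N = A − (3)·I. We want v_2 with N^2 v_2 = 0 but N^1 v_2 ≠ 0; then v_{j-1} := N · v_j for j = 2, …, 2.

Pick v_2 = (1, 0, 0)ᵀ.
Then v_1 = N · v_2 = (2, -8, 2)ᵀ.

Sanity check: (A − (3)·I) v_1 = (0, 0, 0)ᵀ = 0. ✓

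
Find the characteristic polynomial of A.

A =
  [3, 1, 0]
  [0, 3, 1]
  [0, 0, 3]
x^3 - 9*x^2 + 27*x - 27

Expanding det(x·I − A) (e.g. by cofactor expansion or by noting that A is similar to its Jordan form J, which has the same characteristic polynomial as A) gives
  χ_A(x) = x^3 - 9*x^2 + 27*x - 27
which factors as (x - 3)^3. The eigenvalues (with algebraic multiplicities) are λ = 3 with multiplicity 3.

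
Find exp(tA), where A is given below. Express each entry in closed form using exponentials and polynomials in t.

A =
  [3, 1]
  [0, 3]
e^{tA} =
  [exp(3*t), t*exp(3*t)]
  [0, exp(3*t)]

Strategy: write A = P · J · P⁻¹ where J is a Jordan canonical form, so e^{tA} = P · e^{tJ} · P⁻¹, and e^{tJ} can be computed block-by-block.

A has Jordan form
J =
  [3, 1]
  [0, 3]
(up to reordering of blocks).

Per-block formulas:
  For a 2×2 Jordan block J_2(3): exp(t · J_2(3)) = e^(3t)·(I + t·N), where N is the 2×2 nilpotent shift.

After assembling e^{tJ} and conjugating by P, we get:

e^{tA} =
  [exp(3*t), t*exp(3*t)]
  [0, exp(3*t)]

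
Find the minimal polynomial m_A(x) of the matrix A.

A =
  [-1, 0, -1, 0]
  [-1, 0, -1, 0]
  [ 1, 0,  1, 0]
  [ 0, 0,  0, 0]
x^2

The characteristic polynomial is χ_A(x) = x^4, so the eigenvalues are known. The minimal polynomial is
  m_A(x) = Π_λ (x − λ)^{k_λ}
where k_λ is the size of the *largest* Jordan block for λ (equivalently, the smallest k with (A − λI)^k v = 0 for every generalised eigenvector v of λ).

  λ = 0: largest Jordan block has size 2, contributing (x − 0)^2

So m_A(x) = x^2 = x^2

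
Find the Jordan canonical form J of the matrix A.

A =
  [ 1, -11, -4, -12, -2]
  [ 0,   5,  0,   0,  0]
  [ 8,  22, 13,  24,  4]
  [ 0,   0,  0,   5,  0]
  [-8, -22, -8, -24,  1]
J_2(5) ⊕ J_1(5) ⊕ J_1(5) ⊕ J_1(5)

The characteristic polynomial is
  det(x·I − A) = x^5 - 25*x^4 + 250*x^3 - 1250*x^2 + 3125*x - 3125 = (x - 5)^5

Eigenvalues and multiplicities (the geometric multiplicity of λ is n − rank(A − λI), which equals the number of Jordan blocks for λ):
  λ = 5: algebraic multiplicity = 5, geometric multiplicity = 4

Determining the block sizes for each eigenvalue:
  λ = 5: 4 blocks summing to 5 forces exactly one block of size 2 and the rest size 1 → block sizes [2, 1, 1, 1]

Assembling the blocks gives a Jordan form
J =
  [5, 1, 0, 0, 0]
  [0, 5, 0, 0, 0]
  [0, 0, 5, 0, 0]
  [0, 0, 0, 5, 0]
  [0, 0, 0, 0, 5]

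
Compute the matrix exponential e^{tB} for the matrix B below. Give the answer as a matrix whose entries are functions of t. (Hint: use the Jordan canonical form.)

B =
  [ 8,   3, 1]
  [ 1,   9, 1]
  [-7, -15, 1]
e^{tB} =
  [2*t*exp(6*t) + exp(6*t), 3*t*exp(6*t), t*exp(6*t)]
  [-t^2*exp(6*t) + t*exp(6*t), -3*t^2*exp(6*t)/2 + 3*t*exp(6*t) + exp(6*t), -t^2*exp(6*t)/2 + t*exp(6*t)]
  [3*t^2*exp(6*t) - 7*t*exp(6*t), 9*t^2*exp(6*t)/2 - 15*t*exp(6*t), 3*t^2*exp(6*t)/2 - 5*t*exp(6*t) + exp(6*t)]

Strategy: write B = P · J · P⁻¹ where J is a Jordan canonical form, so e^{tB} = P · e^{tJ} · P⁻¹, and e^{tJ} can be computed block-by-block.

B has Jordan form
J =
  [6, 1, 0]
  [0, 6, 1]
  [0, 0, 6]
(up to reordering of blocks).

Per-block formulas:
  For a 3×3 Jordan block J_3(6): exp(t · J_3(6)) = e^(6t)·(I + t·N + (t^2/2)·N^2), where N is the 3×3 nilpotent shift.

After assembling e^{tJ} and conjugating by P, we get:

e^{tB} =
  [2*t*exp(6*t) + exp(6*t), 3*t*exp(6*t), t*exp(6*t)]
  [-t^2*exp(6*t) + t*exp(6*t), -3*t^2*exp(6*t)/2 + 3*t*exp(6*t) + exp(6*t), -t^2*exp(6*t)/2 + t*exp(6*t)]
  [3*t^2*exp(6*t) - 7*t*exp(6*t), 9*t^2*exp(6*t)/2 - 15*t*exp(6*t), 3*t^2*exp(6*t)/2 - 5*t*exp(6*t) + exp(6*t)]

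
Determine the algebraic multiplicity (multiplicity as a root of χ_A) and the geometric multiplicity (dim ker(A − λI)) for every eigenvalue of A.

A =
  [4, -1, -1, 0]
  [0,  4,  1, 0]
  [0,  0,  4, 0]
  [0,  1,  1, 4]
λ = 4: alg = 4, geom = 2

Step 1 — factor the characteristic polynomial to read off the algebraic multiplicities:
  χ_A(x) = (x - 4)^4

Step 2 — compute geometric multiplicities via the rank-nullity identity g(λ) = n − rank(A − λI):
  rank(A − (4)·I) = 2, so dim ker(A − (4)·I) = n − 2 = 2

Summary:
  λ = 4: algebraic multiplicity = 4, geometric multiplicity = 2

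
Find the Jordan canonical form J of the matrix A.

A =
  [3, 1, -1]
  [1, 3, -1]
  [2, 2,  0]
J_2(2) ⊕ J_1(2)

The characteristic polynomial is
  det(x·I − A) = x^3 - 6*x^2 + 12*x - 8 = (x - 2)^3

Eigenvalues and multiplicities (the geometric multiplicity of λ is n − rank(A − λI), which equals the number of Jordan blocks for λ):
  λ = 2: algebraic multiplicity = 3, geometric multiplicity = 2

Determining the block sizes for each eigenvalue:
  λ = 2: 2 blocks summing to 3 forces exactly one block of size 2 and the rest size 1 → block sizes [2, 1]

Assembling the blocks gives a Jordan form
J =
  [2, 1, 0]
  [0, 2, 0]
  [0, 0, 2]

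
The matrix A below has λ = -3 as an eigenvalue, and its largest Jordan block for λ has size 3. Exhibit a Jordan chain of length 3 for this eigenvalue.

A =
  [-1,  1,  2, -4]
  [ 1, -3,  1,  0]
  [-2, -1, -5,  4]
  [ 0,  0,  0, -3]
A Jordan chain for λ = -3 of length 3:
v_1 = (1, 0, -1, 0)ᵀ
v_2 = (2, 1, -2, 0)ᵀ
v_3 = (1, 0, 0, 0)ᵀ

Let N = A − (-3)·I. We want v_3 with N^3 v_3 = 0 but N^2 v_3 ≠ 0; then v_{j-1} := N · v_j for j = 3, …, 2.

Pick v_3 = (1, 0, 0, 0)ᵀ.
Then v_2 = N · v_3 = (2, 1, -2, 0)ᵀ.
Then v_1 = N · v_2 = (1, 0, -1, 0)ᵀ.

Sanity check: (A − (-3)·I) v_1 = (0, 0, 0, 0)ᵀ = 0. ✓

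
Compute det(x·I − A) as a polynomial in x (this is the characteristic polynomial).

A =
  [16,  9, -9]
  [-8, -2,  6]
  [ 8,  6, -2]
x^3 - 12*x^2 + 48*x - 64

Expanding det(x·I − A) (e.g. by cofactor expansion or by noting that A is similar to its Jordan form J, which has the same characteristic polynomial as A) gives
  χ_A(x) = x^3 - 12*x^2 + 48*x - 64
which factors as (x - 4)^3. The eigenvalues (with algebraic multiplicities) are λ = 4 with multiplicity 3.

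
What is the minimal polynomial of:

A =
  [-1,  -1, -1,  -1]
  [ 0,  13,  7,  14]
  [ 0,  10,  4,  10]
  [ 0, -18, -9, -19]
x^3 + 2*x^2 + x

The characteristic polynomial is χ_A(x) = x*(x + 1)^3, so the eigenvalues are known. The minimal polynomial is
  m_A(x) = Π_λ (x − λ)^{k_λ}
where k_λ is the size of the *largest* Jordan block for λ (equivalently, the smallest k with (A − λI)^k v = 0 for every generalised eigenvector v of λ).

  λ = -1: largest Jordan block has size 2, contributing (x + 1)^2
  λ = 0: largest Jordan block has size 1, contributing (x − 0)

So m_A(x) = x*(x + 1)^2 = x^3 + 2*x^2 + x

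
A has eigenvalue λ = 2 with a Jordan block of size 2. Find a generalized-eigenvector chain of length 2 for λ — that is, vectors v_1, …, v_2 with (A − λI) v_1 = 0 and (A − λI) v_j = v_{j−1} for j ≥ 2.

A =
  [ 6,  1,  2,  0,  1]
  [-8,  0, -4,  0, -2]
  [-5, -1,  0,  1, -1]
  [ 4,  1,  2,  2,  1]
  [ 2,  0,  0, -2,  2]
A Jordan chain for λ = 2 of length 2:
v_1 = (4, -8, -5, 4, 2)ᵀ
v_2 = (1, 0, 0, 0, 0)ᵀ

Let N = A − (2)·I. We want v_2 with N^2 v_2 = 0 but N^1 v_2 ≠ 0; then v_{j-1} := N · v_j for j = 2, …, 2.

Pick v_2 = (1, 0, 0, 0, 0)ᵀ.
Then v_1 = N · v_2 = (4, -8, -5, 4, 2)ᵀ.

Sanity check: (A − (2)·I) v_1 = (0, 0, 0, 0, 0)ᵀ = 0. ✓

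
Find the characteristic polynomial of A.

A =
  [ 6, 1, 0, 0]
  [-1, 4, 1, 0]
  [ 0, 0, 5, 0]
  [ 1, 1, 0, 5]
x^4 - 20*x^3 + 150*x^2 - 500*x + 625

Expanding det(x·I − A) (e.g. by cofactor expansion or by noting that A is similar to its Jordan form J, which has the same characteristic polynomial as A) gives
  χ_A(x) = x^4 - 20*x^3 + 150*x^2 - 500*x + 625
which factors as (x - 5)^4. The eigenvalues (with algebraic multiplicities) are λ = 5 with multiplicity 4.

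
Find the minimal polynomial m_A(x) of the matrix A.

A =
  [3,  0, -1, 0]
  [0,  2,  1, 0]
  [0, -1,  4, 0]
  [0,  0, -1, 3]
x^3 - 9*x^2 + 27*x - 27

The characteristic polynomial is χ_A(x) = (x - 3)^4, so the eigenvalues are known. The minimal polynomial is
  m_A(x) = Π_λ (x − λ)^{k_λ}
where k_λ is the size of the *largest* Jordan block for λ (equivalently, the smallest k with (A − λI)^k v = 0 for every generalised eigenvector v of λ).

  λ = 3: largest Jordan block has size 3, contributing (x − 3)^3

So m_A(x) = (x - 3)^3 = x^3 - 9*x^2 + 27*x - 27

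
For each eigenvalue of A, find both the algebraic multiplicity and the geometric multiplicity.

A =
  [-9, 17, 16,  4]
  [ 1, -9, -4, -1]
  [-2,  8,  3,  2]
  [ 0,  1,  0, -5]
λ = -5: alg = 4, geom = 2

Step 1 — factor the characteristic polynomial to read off the algebraic multiplicities:
  χ_A(x) = (x + 5)^4

Step 2 — compute geometric multiplicities via the rank-nullity identity g(λ) = n − rank(A − λI):
  rank(A − (-5)·I) = 2, so dim ker(A − (-5)·I) = n − 2 = 2

Summary:
  λ = -5: algebraic multiplicity = 4, geometric multiplicity = 2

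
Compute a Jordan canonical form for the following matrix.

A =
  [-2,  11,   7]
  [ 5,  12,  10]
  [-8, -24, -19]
J_3(-3)

The characteristic polynomial is
  det(x·I − A) = x^3 + 9*x^2 + 27*x + 27 = (x + 3)^3

Eigenvalues and multiplicities (the geometric multiplicity of λ is n − rank(A − λI), which equals the number of Jordan blocks for λ):
  λ = -3: algebraic multiplicity = 3, geometric multiplicity = 1

Determining the block sizes for each eigenvalue:
  λ = -3: one block (gm = 1), so the single block has size am = 3 → block sizes [3]

Assembling the blocks gives a Jordan form
J =
  [-3,  1,  0]
  [ 0, -3,  1]
  [ 0,  0, -3]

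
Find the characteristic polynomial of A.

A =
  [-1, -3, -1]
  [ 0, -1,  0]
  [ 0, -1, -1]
x^3 + 3*x^2 + 3*x + 1

Expanding det(x·I − A) (e.g. by cofactor expansion or by noting that A is similar to its Jordan form J, which has the same characteristic polynomial as A) gives
  χ_A(x) = x^3 + 3*x^2 + 3*x + 1
which factors as (x + 1)^3. The eigenvalues (with algebraic multiplicities) are λ = -1 with multiplicity 3.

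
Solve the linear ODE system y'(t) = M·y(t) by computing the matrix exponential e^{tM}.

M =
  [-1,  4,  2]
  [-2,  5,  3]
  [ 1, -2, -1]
e^{tM} =
  [-t^2*exp(t) - 2*t*exp(t) + exp(t), 2*t^2*exp(t) + 4*t*exp(t), 2*t^2*exp(t) + 2*t*exp(t)]
  [-t^2*exp(t)/2 - 2*t*exp(t), t^2*exp(t) + 4*t*exp(t) + exp(t), t^2*exp(t) + 3*t*exp(t)]
  [t*exp(t), -2*t*exp(t), -2*t*exp(t) + exp(t)]

Strategy: write M = P · J · P⁻¹ where J is a Jordan canonical form, so e^{tM} = P · e^{tJ} · P⁻¹, and e^{tJ} can be computed block-by-block.

M has Jordan form
J =
  [1, 1, 0]
  [0, 1, 1]
  [0, 0, 1]
(up to reordering of blocks).

Per-block formulas:
  For a 3×3 Jordan block J_3(1): exp(t · J_3(1)) = e^(1t)·(I + t·N + (t^2/2)·N^2), where N is the 3×3 nilpotent shift.

After assembling e^{tJ} and conjugating by P, we get:

e^{tM} =
  [-t^2*exp(t) - 2*t*exp(t) + exp(t), 2*t^2*exp(t) + 4*t*exp(t), 2*t^2*exp(t) + 2*t*exp(t)]
  [-t^2*exp(t)/2 - 2*t*exp(t), t^2*exp(t) + 4*t*exp(t) + exp(t), t^2*exp(t) + 3*t*exp(t)]
  [t*exp(t), -2*t*exp(t), -2*t*exp(t) + exp(t)]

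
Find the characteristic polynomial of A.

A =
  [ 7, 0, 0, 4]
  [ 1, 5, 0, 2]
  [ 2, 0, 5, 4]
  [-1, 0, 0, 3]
x^4 - 20*x^3 + 150*x^2 - 500*x + 625

Expanding det(x·I − A) (e.g. by cofactor expansion or by noting that A is similar to its Jordan form J, which has the same characteristic polynomial as A) gives
  χ_A(x) = x^4 - 20*x^3 + 150*x^2 - 500*x + 625
which factors as (x - 5)^4. The eigenvalues (with algebraic multiplicities) are λ = 5 with multiplicity 4.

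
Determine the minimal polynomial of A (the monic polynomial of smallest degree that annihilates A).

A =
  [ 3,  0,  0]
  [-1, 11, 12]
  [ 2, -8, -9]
x^3 - 5*x^2 + 3*x + 9

The characteristic polynomial is χ_A(x) = (x - 3)^2*(x + 1), so the eigenvalues are known. The minimal polynomial is
  m_A(x) = Π_λ (x − λ)^{k_λ}
where k_λ is the size of the *largest* Jordan block for λ (equivalently, the smallest k with (A − λI)^k v = 0 for every generalised eigenvector v of λ).

  λ = -1: largest Jordan block has size 1, contributing (x + 1)
  λ = 3: largest Jordan block has size 2, contributing (x − 3)^2

So m_A(x) = (x - 3)^2*(x + 1) = x^3 - 5*x^2 + 3*x + 9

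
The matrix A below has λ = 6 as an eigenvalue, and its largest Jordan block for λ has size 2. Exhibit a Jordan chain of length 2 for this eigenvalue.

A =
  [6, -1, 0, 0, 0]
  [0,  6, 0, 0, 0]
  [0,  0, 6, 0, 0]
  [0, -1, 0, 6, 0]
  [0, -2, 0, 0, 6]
A Jordan chain for λ = 6 of length 2:
v_1 = (-1, 0, 0, -1, -2)ᵀ
v_2 = (0, 1, 0, 0, 0)ᵀ

Let N = A − (6)·I. We want v_2 with N^2 v_2 = 0 but N^1 v_2 ≠ 0; then v_{j-1} := N · v_j for j = 2, …, 2.

Pick v_2 = (0, 1, 0, 0, 0)ᵀ.
Then v_1 = N · v_2 = (-1, 0, 0, -1, -2)ᵀ.

Sanity check: (A − (6)·I) v_1 = (0, 0, 0, 0, 0)ᵀ = 0. ✓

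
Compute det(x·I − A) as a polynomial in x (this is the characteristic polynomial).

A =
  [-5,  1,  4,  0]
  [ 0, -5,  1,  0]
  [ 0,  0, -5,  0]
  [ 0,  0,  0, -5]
x^4 + 20*x^3 + 150*x^2 + 500*x + 625

Expanding det(x·I − A) (e.g. by cofactor expansion or by noting that A is similar to its Jordan form J, which has the same characteristic polynomial as A) gives
  χ_A(x) = x^4 + 20*x^3 + 150*x^2 + 500*x + 625
which factors as (x + 5)^4. The eigenvalues (with algebraic multiplicities) are λ = -5 with multiplicity 4.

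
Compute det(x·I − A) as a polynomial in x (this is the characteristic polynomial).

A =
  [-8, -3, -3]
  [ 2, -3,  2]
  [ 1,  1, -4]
x^3 + 15*x^2 + 75*x + 125

Expanding det(x·I − A) (e.g. by cofactor expansion or by noting that A is similar to its Jordan form J, which has the same characteristic polynomial as A) gives
  χ_A(x) = x^3 + 15*x^2 + 75*x + 125
which factors as (x + 5)^3. The eigenvalues (with algebraic multiplicities) are λ = -5 with multiplicity 3.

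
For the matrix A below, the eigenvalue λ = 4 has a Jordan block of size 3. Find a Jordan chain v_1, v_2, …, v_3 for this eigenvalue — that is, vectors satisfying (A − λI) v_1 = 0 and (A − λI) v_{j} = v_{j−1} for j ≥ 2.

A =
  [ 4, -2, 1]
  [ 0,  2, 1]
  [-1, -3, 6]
A Jordan chain for λ = 4 of length 3:
v_1 = (-1, -1, -2)ᵀ
v_2 = (0, 0, -1)ᵀ
v_3 = (1, 0, 0)ᵀ

Let N = A − (4)·I. We want v_3 with N^3 v_3 = 0 but N^2 v_3 ≠ 0; then v_{j-1} := N · v_j for j = 3, …, 2.

Pick v_3 = (1, 0, 0)ᵀ.
Then v_2 = N · v_3 = (0, 0, -1)ᵀ.
Then v_1 = N · v_2 = (-1, -1, -2)ᵀ.

Sanity check: (A − (4)·I) v_1 = (0, 0, 0)ᵀ = 0. ✓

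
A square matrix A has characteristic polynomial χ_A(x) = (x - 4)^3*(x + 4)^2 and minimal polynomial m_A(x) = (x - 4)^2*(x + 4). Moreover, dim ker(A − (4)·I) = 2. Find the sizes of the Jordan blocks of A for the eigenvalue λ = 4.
Block sizes for λ = 4: [2, 1]

Step 1 — from the characteristic polynomial, algebraic multiplicity of λ = 4 is 3. From dim ker(A − (4)·I) = 2, there are exactly 2 Jordan blocks for λ = 4.
Step 2 — from the minimal polynomial, the factor (x − 4)^2 tells us the largest block for λ = 4 has size 2.
Step 3 — with total size 3, 2 blocks, and largest block 2, the block sizes (in nonincreasing order) are [2, 1].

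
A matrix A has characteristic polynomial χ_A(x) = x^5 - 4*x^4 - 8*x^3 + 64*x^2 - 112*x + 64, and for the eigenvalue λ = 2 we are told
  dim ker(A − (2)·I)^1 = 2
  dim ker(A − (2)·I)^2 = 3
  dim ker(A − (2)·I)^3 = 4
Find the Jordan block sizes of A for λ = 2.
Block sizes for λ = 2: [3, 1]

From the dimensions of kernels of powers, the number of Jordan blocks of size at least j is d_j − d_{j−1} where d_j = dim ker(N^j) (with d_0 = 0). Computing the differences gives [2, 1, 1].
The number of blocks of size exactly k is (#blocks of size ≥ k) − (#blocks of size ≥ k + 1), so the partition is: 1 block(s) of size 1, 1 block(s) of size 3.
In nonincreasing order the block sizes are [3, 1].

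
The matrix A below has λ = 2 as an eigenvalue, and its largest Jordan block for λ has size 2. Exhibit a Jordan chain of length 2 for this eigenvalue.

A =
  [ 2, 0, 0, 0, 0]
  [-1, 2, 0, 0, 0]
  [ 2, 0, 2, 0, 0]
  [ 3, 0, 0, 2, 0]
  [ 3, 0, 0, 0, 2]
A Jordan chain for λ = 2 of length 2:
v_1 = (0, -1, 2, 3, 3)ᵀ
v_2 = (1, 0, 0, 0, 0)ᵀ

Let N = A − (2)·I. We want v_2 with N^2 v_2 = 0 but N^1 v_2 ≠ 0; then v_{j-1} := N · v_j for j = 2, …, 2.

Pick v_2 = (1, 0, 0, 0, 0)ᵀ.
Then v_1 = N · v_2 = (0, -1, 2, 3, 3)ᵀ.

Sanity check: (A − (2)·I) v_1 = (0, 0, 0, 0, 0)ᵀ = 0. ✓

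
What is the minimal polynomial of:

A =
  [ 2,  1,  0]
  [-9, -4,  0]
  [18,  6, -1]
x^2 + 2*x + 1

The characteristic polynomial is χ_A(x) = (x + 1)^3, so the eigenvalues are known. The minimal polynomial is
  m_A(x) = Π_λ (x − λ)^{k_λ}
where k_λ is the size of the *largest* Jordan block for λ (equivalently, the smallest k with (A − λI)^k v = 0 for every generalised eigenvector v of λ).

  λ = -1: largest Jordan block has size 2, contributing (x + 1)^2

So m_A(x) = (x + 1)^2 = x^2 + 2*x + 1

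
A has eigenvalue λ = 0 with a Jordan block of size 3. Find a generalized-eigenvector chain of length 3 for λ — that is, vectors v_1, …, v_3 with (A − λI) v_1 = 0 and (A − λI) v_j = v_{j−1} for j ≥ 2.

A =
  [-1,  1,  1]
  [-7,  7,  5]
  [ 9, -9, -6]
A Jordan chain for λ = 0 of length 3:
v_1 = (3, 3, 0)ᵀ
v_2 = (-1, -7, 9)ᵀ
v_3 = (1, 0, 0)ᵀ

Let N = A − (0)·I. We want v_3 with N^3 v_3 = 0 but N^2 v_3 ≠ 0; then v_{j-1} := N · v_j for j = 3, …, 2.

Pick v_3 = (1, 0, 0)ᵀ.
Then v_2 = N · v_3 = (-1, -7, 9)ᵀ.
Then v_1 = N · v_2 = (3, 3, 0)ᵀ.

Sanity check: (A − (0)·I) v_1 = (0, 0, 0)ᵀ = 0. ✓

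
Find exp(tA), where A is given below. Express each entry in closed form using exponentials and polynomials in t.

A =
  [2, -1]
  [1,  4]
e^{tA} =
  [-t*exp(3*t) + exp(3*t), -t*exp(3*t)]
  [t*exp(3*t), t*exp(3*t) + exp(3*t)]

Strategy: write A = P · J · P⁻¹ where J is a Jordan canonical form, so e^{tA} = P · e^{tJ} · P⁻¹, and e^{tJ} can be computed block-by-block.

A has Jordan form
J =
  [3, 1]
  [0, 3]
(up to reordering of blocks).

Per-block formulas:
  For a 2×2 Jordan block J_2(3): exp(t · J_2(3)) = e^(3t)·(I + t·N), where N is the 2×2 nilpotent shift.

After assembling e^{tJ} and conjugating by P, we get:

e^{tA} =
  [-t*exp(3*t) + exp(3*t), -t*exp(3*t)]
  [t*exp(3*t), t*exp(3*t) + exp(3*t)]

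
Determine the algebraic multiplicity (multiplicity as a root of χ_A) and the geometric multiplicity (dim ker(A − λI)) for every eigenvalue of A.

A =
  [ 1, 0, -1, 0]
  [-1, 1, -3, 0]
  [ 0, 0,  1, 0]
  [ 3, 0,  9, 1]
λ = 1: alg = 4, geom = 2

Step 1 — factor the characteristic polynomial to read off the algebraic multiplicities:
  χ_A(x) = (x - 1)^4

Step 2 — compute geometric multiplicities via the rank-nullity identity g(λ) = n − rank(A − λI):
  rank(A − (1)·I) = 2, so dim ker(A − (1)·I) = n − 2 = 2

Summary:
  λ = 1: algebraic multiplicity = 4, geometric multiplicity = 2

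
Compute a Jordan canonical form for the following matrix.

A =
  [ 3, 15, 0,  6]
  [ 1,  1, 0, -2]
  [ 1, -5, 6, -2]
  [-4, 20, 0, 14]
J_2(6) ⊕ J_1(6) ⊕ J_1(6)

The characteristic polynomial is
  det(x·I − A) = x^4 - 24*x^3 + 216*x^2 - 864*x + 1296 = (x - 6)^4

Eigenvalues and multiplicities (the geometric multiplicity of λ is n − rank(A − λI), which equals the number of Jordan blocks for λ):
  λ = 6: algebraic multiplicity = 4, geometric multiplicity = 3

Determining the block sizes for each eigenvalue:
  λ = 6: 3 blocks summing to 4 forces exactly one block of size 2 and the rest size 1 → block sizes [2, 1, 1]

Assembling the blocks gives a Jordan form
J =
  [6, 1, 0, 0]
  [0, 6, 0, 0]
  [0, 0, 6, 0]
  [0, 0, 0, 6]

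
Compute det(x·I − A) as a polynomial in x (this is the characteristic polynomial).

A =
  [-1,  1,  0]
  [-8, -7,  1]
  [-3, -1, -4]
x^3 + 12*x^2 + 48*x + 64

Expanding det(x·I − A) (e.g. by cofactor expansion or by noting that A is similar to its Jordan form J, which has the same characteristic polynomial as A) gives
  χ_A(x) = x^3 + 12*x^2 + 48*x + 64
which factors as (x + 4)^3. The eigenvalues (with algebraic multiplicities) are λ = -4 with multiplicity 3.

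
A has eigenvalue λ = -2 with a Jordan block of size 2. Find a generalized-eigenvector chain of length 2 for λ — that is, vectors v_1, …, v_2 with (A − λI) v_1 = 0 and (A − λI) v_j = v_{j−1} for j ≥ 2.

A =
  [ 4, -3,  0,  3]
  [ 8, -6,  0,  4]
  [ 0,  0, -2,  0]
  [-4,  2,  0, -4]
A Jordan chain for λ = -2 of length 2:
v_1 = (6, 8, 0, -4)ᵀ
v_2 = (1, 0, 0, 0)ᵀ

Let N = A − (-2)·I. We want v_2 with N^2 v_2 = 0 but N^1 v_2 ≠ 0; then v_{j-1} := N · v_j for j = 2, …, 2.

Pick v_2 = (1, 0, 0, 0)ᵀ.
Then v_1 = N · v_2 = (6, 8, 0, -4)ᵀ.

Sanity check: (A − (-2)·I) v_1 = (0, 0, 0, 0)ᵀ = 0. ✓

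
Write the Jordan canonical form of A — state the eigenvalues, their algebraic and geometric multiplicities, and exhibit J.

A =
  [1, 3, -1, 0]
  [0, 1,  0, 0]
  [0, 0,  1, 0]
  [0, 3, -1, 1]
J_2(1) ⊕ J_1(1) ⊕ J_1(1)

The characteristic polynomial is
  det(x·I − A) = x^4 - 4*x^3 + 6*x^2 - 4*x + 1 = (x - 1)^4

Eigenvalues and multiplicities (the geometric multiplicity of λ is n − rank(A − λI), which equals the number of Jordan blocks for λ):
  λ = 1: algebraic multiplicity = 4, geometric multiplicity = 3

Determining the block sizes for each eigenvalue:
  λ = 1: 3 blocks summing to 4 forces exactly one block of size 2 and the rest size 1 → block sizes [2, 1, 1]

Assembling the blocks gives a Jordan form
J =
  [1, 1, 0, 0]
  [0, 1, 0, 0]
  [0, 0, 1, 0]
  [0, 0, 0, 1]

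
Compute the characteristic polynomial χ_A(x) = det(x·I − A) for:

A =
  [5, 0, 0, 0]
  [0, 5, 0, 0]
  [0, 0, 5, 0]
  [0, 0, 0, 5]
x^4 - 20*x^3 + 150*x^2 - 500*x + 625

Expanding det(x·I − A) (e.g. by cofactor expansion or by noting that A is similar to its Jordan form J, which has the same characteristic polynomial as A) gives
  χ_A(x) = x^4 - 20*x^3 + 150*x^2 - 500*x + 625
which factors as (x - 5)^4. The eigenvalues (with algebraic multiplicities) are λ = 5 with multiplicity 4.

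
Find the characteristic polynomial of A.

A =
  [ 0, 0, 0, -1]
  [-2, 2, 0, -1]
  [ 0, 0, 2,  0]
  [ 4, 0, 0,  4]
x^4 - 8*x^3 + 24*x^2 - 32*x + 16

Expanding det(x·I − A) (e.g. by cofactor expansion or by noting that A is similar to its Jordan form J, which has the same characteristic polynomial as A) gives
  χ_A(x) = x^4 - 8*x^3 + 24*x^2 - 32*x + 16
which factors as (x - 2)^4. The eigenvalues (with algebraic multiplicities) are λ = 2 with multiplicity 4.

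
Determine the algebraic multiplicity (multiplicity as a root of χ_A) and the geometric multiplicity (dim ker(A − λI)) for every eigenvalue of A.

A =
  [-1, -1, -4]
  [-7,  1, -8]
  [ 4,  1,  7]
λ = 2: alg = 2, geom = 1; λ = 3: alg = 1, geom = 1

Step 1 — factor the characteristic polynomial to read off the algebraic multiplicities:
  χ_A(x) = (x - 3)*(x - 2)^2

Step 2 — compute geometric multiplicities via the rank-nullity identity g(λ) = n − rank(A − λI):
  rank(A − (2)·I) = 2, so dim ker(A − (2)·I) = n − 2 = 1
  rank(A − (3)·I) = 2, so dim ker(A − (3)·I) = n − 2 = 1

Summary:
  λ = 2: algebraic multiplicity = 2, geometric multiplicity = 1
  λ = 3: algebraic multiplicity = 1, geometric multiplicity = 1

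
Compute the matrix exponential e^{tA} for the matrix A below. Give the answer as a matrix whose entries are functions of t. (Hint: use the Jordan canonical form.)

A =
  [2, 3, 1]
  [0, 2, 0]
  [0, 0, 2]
e^{tA} =
  [exp(2*t), 3*t*exp(2*t), t*exp(2*t)]
  [0, exp(2*t), 0]
  [0, 0, exp(2*t)]

Strategy: write A = P · J · P⁻¹ where J is a Jordan canonical form, so e^{tA} = P · e^{tJ} · P⁻¹, and e^{tJ} can be computed block-by-block.

A has Jordan form
J =
  [2, 1, 0]
  [0, 2, 0]
  [0, 0, 2]
(up to reordering of blocks).

Per-block formulas:
  For a 2×2 Jordan block J_2(2): exp(t · J_2(2)) = e^(2t)·(I + t·N), where N is the 2×2 nilpotent shift.
  For a 1×1 block at λ = 2: exp(t · [2]) = [e^(2t)].

After assembling e^{tJ} and conjugating by P, we get:

e^{tA} =
  [exp(2*t), 3*t*exp(2*t), t*exp(2*t)]
  [0, exp(2*t), 0]
  [0, 0, exp(2*t)]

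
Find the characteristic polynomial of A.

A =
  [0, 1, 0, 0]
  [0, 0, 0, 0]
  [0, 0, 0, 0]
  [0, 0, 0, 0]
x^4

Expanding det(x·I − A) (e.g. by cofactor expansion or by noting that A is similar to its Jordan form J, which has the same characteristic polynomial as A) gives
  χ_A(x) = x^4
which factors as x^4. The eigenvalues (with algebraic multiplicities) are λ = 0 with multiplicity 4.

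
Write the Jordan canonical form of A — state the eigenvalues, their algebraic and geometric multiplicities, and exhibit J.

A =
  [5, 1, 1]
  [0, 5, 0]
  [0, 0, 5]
J_2(5) ⊕ J_1(5)

The characteristic polynomial is
  det(x·I − A) = x^3 - 15*x^2 + 75*x - 125 = (x - 5)^3

Eigenvalues and multiplicities (the geometric multiplicity of λ is n − rank(A − λI), which equals the number of Jordan blocks for λ):
  λ = 5: algebraic multiplicity = 3, geometric multiplicity = 2

Determining the block sizes for each eigenvalue:
  λ = 5: 2 blocks summing to 3 forces exactly one block of size 2 and the rest size 1 → block sizes [2, 1]

Assembling the blocks gives a Jordan form
J =
  [5, 1, 0]
  [0, 5, 0]
  [0, 0, 5]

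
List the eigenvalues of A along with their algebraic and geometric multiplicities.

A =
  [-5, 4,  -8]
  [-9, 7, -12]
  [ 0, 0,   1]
λ = 1: alg = 3, geom = 2

Step 1 — factor the characteristic polynomial to read off the algebraic multiplicities:
  χ_A(x) = (x - 1)^3

Step 2 — compute geometric multiplicities via the rank-nullity identity g(λ) = n − rank(A − λI):
  rank(A − (1)·I) = 1, so dim ker(A − (1)·I) = n − 1 = 2

Summary:
  λ = 1: algebraic multiplicity = 3, geometric multiplicity = 2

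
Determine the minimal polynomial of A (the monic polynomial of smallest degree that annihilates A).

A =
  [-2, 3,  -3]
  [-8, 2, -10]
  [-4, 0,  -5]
x^3 + 5*x^2 + 8*x + 4

The characteristic polynomial is χ_A(x) = (x + 1)*(x + 2)^2, so the eigenvalues are known. The minimal polynomial is
  m_A(x) = Π_λ (x − λ)^{k_λ}
where k_λ is the size of the *largest* Jordan block for λ (equivalently, the smallest k with (A − λI)^k v = 0 for every generalised eigenvector v of λ).

  λ = -2: largest Jordan block has size 2, contributing (x + 2)^2
  λ = -1: largest Jordan block has size 1, contributing (x + 1)

So m_A(x) = (x + 1)*(x + 2)^2 = x^3 + 5*x^2 + 8*x + 4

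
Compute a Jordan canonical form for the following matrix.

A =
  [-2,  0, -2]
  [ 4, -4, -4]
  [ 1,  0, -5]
J_1(-4) ⊕ J_1(-4) ⊕ J_1(-3)

The characteristic polynomial is
  det(x·I − A) = x^3 + 11*x^2 + 40*x + 48 = (x + 3)*(x + 4)^2

Eigenvalues and multiplicities (the geometric multiplicity of λ is n − rank(A − λI), which equals the number of Jordan blocks for λ):
  λ = -4: algebraic multiplicity = 2, geometric multiplicity = 2
  λ = -3: algebraic multiplicity = 1, geometric multiplicity = 1

Determining the block sizes for each eigenvalue:
  λ = -4: gm = am = 2, so every block has size 1 → block sizes [1, 1]
  λ = -3: one block (gm = 1), so the single block has size am = 1 → block sizes [1]

Assembling the blocks gives a Jordan form
J =
  [-4,  0,  0]
  [ 0, -4,  0]
  [ 0,  0, -3]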